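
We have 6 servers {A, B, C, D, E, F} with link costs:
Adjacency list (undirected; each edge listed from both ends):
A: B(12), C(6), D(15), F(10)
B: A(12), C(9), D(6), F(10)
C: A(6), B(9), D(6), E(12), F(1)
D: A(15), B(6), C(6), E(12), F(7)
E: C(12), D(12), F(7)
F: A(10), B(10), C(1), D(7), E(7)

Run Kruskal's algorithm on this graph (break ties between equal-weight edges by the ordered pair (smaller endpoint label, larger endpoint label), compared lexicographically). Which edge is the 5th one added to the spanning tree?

E-F

Sort edges by weight, then run Kruskal:
C-F (1): add — endpoints in different components.
A-C (6): add — endpoints in different components.
B-D (6): add — endpoints in different components.
C-D (6): add — endpoints in different components.
D-F (7): skip — D and F already connected.
E-F (7): add — endpoints in different components.
The 5th edge added is E-F.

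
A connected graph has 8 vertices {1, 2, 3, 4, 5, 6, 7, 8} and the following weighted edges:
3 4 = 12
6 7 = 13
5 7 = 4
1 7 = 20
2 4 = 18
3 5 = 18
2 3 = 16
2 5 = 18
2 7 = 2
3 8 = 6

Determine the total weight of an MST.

Kruskal: consider edges lightest-first.
2 7 (2): add — endpoints in different components.
5 7 (4): add — endpoints in different components.
3 8 (6): add — endpoints in different components.
3 4 (12): add — endpoints in different components.
6 7 (13): add — endpoints in different components.
2 3 (16): add — endpoints in different components.
2 4 (18): skip — 2 and 4 already connected.
2 5 (18): skip — 2 and 5 already connected.
3 5 (18): skip — 3 and 5 already connected.
1 7 (20): add — endpoints in different components.
MST edges: 2 7, 5 7, 3 8, 3 4, 6 7, 2 3, 1 7; total weight 2+4+6+12+13+16+20 = 73.

73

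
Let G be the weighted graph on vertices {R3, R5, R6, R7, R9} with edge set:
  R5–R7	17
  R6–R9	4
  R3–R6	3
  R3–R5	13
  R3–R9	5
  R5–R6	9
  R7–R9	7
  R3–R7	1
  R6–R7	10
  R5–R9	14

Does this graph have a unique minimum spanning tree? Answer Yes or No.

Sort edges by weight, then run Kruskal:
R3–R7 (1): add — endpoints in different components.
R3–R6 (3): add — endpoints in different components.
R6–R9 (4): add — endpoints in different components.
R3–R9 (5): skip — R3 and R9 already connected.
R7–R9 (7): skip — R7 and R9 already connected.
R5–R6 (9): add — endpoints in different components.
Every non-tree edge has weight strictly greater than the heaviest edge on the tree path between its endpoints, so the MST is unique.

Yes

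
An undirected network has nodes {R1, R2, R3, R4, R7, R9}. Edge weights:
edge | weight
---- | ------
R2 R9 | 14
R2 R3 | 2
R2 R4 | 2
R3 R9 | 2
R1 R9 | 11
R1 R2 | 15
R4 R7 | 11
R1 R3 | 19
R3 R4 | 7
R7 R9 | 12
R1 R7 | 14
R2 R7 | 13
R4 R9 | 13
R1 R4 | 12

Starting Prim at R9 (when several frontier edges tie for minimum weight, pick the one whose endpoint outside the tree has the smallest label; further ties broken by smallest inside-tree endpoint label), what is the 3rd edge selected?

Grow the tree from R9 using Prim:
Step 1: cheapest edge leaving the tree is R3 R9 (2); add R3.
Step 2: cheapest edge leaving the tree is R2 R3 (2); add R2.
Step 3: cheapest edge leaving the tree is R2 R4 (2); add R4.
Step 4: cheapest edge leaving the tree is R1 R9 (11); add R1.
Step 5: cheapest edge leaving the tree is R4 R7 (11); add R7.
The 3rd edge added is R2 R4.

R2-R4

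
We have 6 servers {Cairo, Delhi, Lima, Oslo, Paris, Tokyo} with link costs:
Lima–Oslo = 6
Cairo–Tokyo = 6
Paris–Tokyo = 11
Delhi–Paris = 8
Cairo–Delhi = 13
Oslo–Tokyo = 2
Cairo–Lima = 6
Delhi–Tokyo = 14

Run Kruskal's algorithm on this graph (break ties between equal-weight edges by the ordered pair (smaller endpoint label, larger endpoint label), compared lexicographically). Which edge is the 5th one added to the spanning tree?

Paris-Tokyo

Kruskal's algorithm — process edges by increasing weight (ties by edge label):
Oslo–Tokyo (2): add. Components now {Paris} {Oslo,Tokyo} {Lima} {Delhi} {Cairo}
Cairo–Lima (6): add. Components now {Paris} {Oslo,Tokyo} {Cairo,Lima} {Delhi}
Cairo–Tokyo (6): add. Components now {Paris} {Cairo,Lima,Oslo,Tokyo} {Delhi}
Lima–Oslo (6): skip — Lima and Oslo already connected.
Delhi–Paris (8): add. Components now {Delhi,Paris} {Cairo,Lima,Oslo,Tokyo}
Paris–Tokyo (11): add. Components now {Cairo,Delhi,Lima,Oslo,Paris,Tokyo}
The 5th edge added is Paris–Tokyo.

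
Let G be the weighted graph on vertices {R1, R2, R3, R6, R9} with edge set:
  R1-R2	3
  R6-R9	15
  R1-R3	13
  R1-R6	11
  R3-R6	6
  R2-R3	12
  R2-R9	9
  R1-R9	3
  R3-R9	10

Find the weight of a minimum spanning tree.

Kruskal's algorithm — process edges by increasing weight (ties by edge label):
R1-R2 (3): add — endpoints in different components.
R1-R9 (3): add — endpoints in different components.
R3-R6 (6): add — endpoints in different components.
R2-R9 (9): skip — R2 and R9 already connected.
R3-R9 (10): add — endpoints in different components.
MST edges: R1-R2, R1-R9, R3-R6, R3-R9; total weight 3+3+6+10 = 22.

22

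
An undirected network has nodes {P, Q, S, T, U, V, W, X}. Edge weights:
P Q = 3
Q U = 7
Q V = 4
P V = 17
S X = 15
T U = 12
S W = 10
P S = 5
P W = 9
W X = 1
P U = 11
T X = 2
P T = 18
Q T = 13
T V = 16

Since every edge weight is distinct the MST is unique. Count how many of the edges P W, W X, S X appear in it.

Sort edges by weight, then run Kruskal:
W X (1): add — endpoints in different components.
T X (2): add — endpoints in different components.
P Q (3): add — endpoints in different components.
Q V (4): add — endpoints in different components.
P S (5): add — endpoints in different components.
Q U (7): add — endpoints in different components.
P W (9): add — endpoints in different components.
MST edge set: {W X, T X, P Q, Q V, P S, Q U, P W}.
Of the listed edges, {P W, W X} are in the MST → 2.

2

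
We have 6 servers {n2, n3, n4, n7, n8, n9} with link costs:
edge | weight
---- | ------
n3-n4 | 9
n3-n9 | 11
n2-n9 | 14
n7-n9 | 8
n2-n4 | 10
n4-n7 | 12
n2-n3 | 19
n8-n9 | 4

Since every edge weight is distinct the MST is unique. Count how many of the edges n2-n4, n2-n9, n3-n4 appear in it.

Kruskal's algorithm — process edges by increasing weight (ties by edge label):
n8-n9 (4): add. Components now {n2} {n4} {n8,n9} {n7} {n3}
n7-n9 (8): add. Components now {n2} {n4} {n7,n8,n9} {n3}
n3-n4 (9): add. Components now {n2} {n3,n4} {n7,n8,n9}
n2-n4 (10): add. Components now {n2,n3,n4} {n7,n8,n9}
n3-n9 (11): add. Components now {n2,n3,n4,n7,n8,n9}
MST edge set: {n8-n9, n7-n9, n3-n4, n2-n4, n3-n9}.
Of the listed edges, {n2-n4, n3-n4} are in the MST → 2.

2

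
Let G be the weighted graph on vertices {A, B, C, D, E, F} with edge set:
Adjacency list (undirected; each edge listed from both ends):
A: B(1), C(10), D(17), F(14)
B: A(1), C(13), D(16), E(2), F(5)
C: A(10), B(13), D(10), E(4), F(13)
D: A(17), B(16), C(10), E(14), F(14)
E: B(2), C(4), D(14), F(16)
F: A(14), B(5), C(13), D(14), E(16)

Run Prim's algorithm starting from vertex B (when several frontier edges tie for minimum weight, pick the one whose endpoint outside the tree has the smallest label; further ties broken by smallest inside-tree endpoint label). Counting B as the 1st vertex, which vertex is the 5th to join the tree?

Prim, starting at B.
Step 1: cheapest edge leaving the tree is A–B (1); add A.
Step 2: cheapest edge leaving the tree is B–E (2); add E.
Step 3: cheapest edge leaving the tree is C–E (4); add C.
Step 4: cheapest edge leaving the tree is B–F (5); add F.
Step 5: cheapest edge leaving the tree is C–D (10); add D.
Vertex order: B, A, E, C, F, D. The 5th vertex is F.

F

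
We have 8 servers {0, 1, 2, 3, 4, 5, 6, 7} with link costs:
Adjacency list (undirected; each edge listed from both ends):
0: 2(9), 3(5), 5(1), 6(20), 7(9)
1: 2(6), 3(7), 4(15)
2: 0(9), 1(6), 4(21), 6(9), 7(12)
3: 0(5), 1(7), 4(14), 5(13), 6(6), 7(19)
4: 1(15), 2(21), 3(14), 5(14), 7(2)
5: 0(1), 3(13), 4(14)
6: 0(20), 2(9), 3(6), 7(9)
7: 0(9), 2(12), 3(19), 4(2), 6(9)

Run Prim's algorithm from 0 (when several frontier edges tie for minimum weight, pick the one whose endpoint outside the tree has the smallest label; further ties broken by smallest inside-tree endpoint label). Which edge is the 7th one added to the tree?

Grow the tree from 0 using Prim:
Step 1: cheapest edge leaving the tree is 0-5 (1); add 5.
Step 2: cheapest edge leaving the tree is 0-3 (5); add 3.
Step 3: cheapest edge leaving the tree is 3-6 (6); add 6.
Step 4: cheapest edge leaving the tree is 1-3 (7); add 1.
Step 5: cheapest edge leaving the tree is 1-2 (6); add 2.
Step 6: cheapest edge leaving the tree is 0-7 (9); add 7.
Step 7: cheapest edge leaving the tree is 4-7 (2); add 4.
The 7th edge added is 4-7.

4-7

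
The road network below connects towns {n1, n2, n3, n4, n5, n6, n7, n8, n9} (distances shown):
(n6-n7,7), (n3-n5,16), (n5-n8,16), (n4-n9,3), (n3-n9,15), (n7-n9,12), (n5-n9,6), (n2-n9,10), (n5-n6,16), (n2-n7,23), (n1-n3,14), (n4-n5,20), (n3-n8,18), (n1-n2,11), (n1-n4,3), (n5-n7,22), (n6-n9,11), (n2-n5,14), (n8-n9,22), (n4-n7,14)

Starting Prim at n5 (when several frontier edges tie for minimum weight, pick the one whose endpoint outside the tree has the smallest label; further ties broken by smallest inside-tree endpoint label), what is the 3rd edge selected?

Grow the tree from n5 using Prim:
Step 1: cheapest edge leaving the tree is n5-n9 (6); add n9.
Step 2: cheapest edge leaving the tree is n4-n9 (3); add n4.
Step 3: cheapest edge leaving the tree is n1-n4 (3); add n1.
Step 4: cheapest edge leaving the tree is n2-n9 (10); add n2.
Step 5: cheapest edge leaving the tree is n6-n9 (11); add n6.
Step 6: cheapest edge leaving the tree is n6-n7 (7); add n7.
Step 7: cheapest edge leaving the tree is n1-n3 (14); add n3.
Step 8: cheapest edge leaving the tree is n5-n8 (16); add n8.
The 3rd edge added is n1-n4.

n1-n4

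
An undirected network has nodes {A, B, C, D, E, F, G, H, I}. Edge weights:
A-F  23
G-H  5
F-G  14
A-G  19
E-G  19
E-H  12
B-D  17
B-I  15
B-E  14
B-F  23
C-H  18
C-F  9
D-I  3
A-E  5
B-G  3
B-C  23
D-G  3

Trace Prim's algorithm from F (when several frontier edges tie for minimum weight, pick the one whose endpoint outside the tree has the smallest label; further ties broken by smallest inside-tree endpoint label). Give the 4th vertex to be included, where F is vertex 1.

Grow the tree from F using Prim:
Step 1: cheapest edge leaving the tree is C-F (9); add C.
Step 2: cheapest edge leaving the tree is F-G (14); add G.
Step 3: cheapest edge leaving the tree is B-G (3); add B.
Step 4: cheapest edge leaving the tree is D-G (3); add D.
Step 5: cheapest edge leaving the tree is D-I (3); add I.
Step 6: cheapest edge leaving the tree is G-H (5); add H.
Step 7: cheapest edge leaving the tree is E-H (12); add E.
Step 8: cheapest edge leaving the tree is A-E (5); add A.
Vertex order: F, C, G, B, D, I, H, E, A. The 4th vertex is B.

B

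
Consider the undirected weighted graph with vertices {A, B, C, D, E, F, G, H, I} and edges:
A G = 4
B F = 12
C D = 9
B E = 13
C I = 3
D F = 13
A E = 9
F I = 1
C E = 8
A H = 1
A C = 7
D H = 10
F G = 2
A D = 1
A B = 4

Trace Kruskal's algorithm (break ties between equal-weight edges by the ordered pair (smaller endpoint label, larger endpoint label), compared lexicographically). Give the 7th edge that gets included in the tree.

A-G

Sort edges by weight, then run Kruskal:
A D (1): add — endpoints in different components.
A H (1): add — endpoints in different components.
F I (1): add — endpoints in different components.
F G (2): add — endpoints in different components.
C I (3): add — endpoints in different components.
A B (4): add — endpoints in different components.
A G (4): add — endpoints in different components.
A C (7): skip — A and C already connected.
C E (8): add — endpoints in different components.
The 7th edge added is A G.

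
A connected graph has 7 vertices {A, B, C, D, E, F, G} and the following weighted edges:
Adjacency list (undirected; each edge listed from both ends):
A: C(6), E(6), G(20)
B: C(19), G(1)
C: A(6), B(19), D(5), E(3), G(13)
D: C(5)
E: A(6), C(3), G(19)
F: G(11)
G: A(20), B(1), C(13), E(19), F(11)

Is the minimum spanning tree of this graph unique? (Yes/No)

Kruskal: consider edges lightest-first.
B G (1): add. Components now {A} {B,G} {C} {D} {E} {F}
C E (3): add. Components now {A} {B,G} {C,E} {D} {F}
C D (5): add. Components now {A} {B,G} {C,D,E} {F}
A C (6): add. Components now {A,C,D,E} {B,G} {F}
A E (6): skip — A and E already connected.
F G (11): add. Components now {A,C,D,E} {B,F,G}
C G (13): add. Components now {A,B,C,D,E,F,G}
Non-tree edge A E has weight 6, equal to the heaviest edge on its tree cycle — swapping gives another MST of the same weight. Not unique.

No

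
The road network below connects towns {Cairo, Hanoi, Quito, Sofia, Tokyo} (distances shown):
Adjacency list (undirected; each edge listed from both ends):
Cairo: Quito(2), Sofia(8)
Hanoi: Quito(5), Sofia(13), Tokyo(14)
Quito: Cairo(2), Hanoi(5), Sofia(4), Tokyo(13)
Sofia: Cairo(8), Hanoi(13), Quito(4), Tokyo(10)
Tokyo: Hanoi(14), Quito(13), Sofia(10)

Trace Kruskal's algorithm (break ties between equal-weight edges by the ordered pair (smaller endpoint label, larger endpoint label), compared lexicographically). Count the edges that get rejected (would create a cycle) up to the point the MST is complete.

Sort edges by weight, then run Kruskal:
Cairo—Quito (2): add — endpoints in different components.
Quito—Sofia (4): add — endpoints in different components.
Hanoi—Quito (5): add — endpoints in different components.
Cairo—Sofia (8): skip — Sofia and Cairo already connected.
Sofia—Tokyo (10): add — endpoints in different components.
Edges rejected before the tree was complete: 1.

1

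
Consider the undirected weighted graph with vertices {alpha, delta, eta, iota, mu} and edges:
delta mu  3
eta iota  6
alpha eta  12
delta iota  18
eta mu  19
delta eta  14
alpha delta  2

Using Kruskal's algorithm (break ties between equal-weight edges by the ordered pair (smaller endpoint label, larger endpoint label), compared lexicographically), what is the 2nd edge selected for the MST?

Kruskal: consider edges lightest-first.
alpha delta (2): add. Components now {eta} {iota} {mu} {alpha,delta}
delta mu (3): add. Components now {eta} {iota} {alpha,delta,mu}
eta iota (6): add. Components now {eta,iota} {alpha,delta,mu}
alpha eta (12): add. Components now {alpha,delta,eta,iota,mu}
The 2nd edge added is delta mu.

delta-mu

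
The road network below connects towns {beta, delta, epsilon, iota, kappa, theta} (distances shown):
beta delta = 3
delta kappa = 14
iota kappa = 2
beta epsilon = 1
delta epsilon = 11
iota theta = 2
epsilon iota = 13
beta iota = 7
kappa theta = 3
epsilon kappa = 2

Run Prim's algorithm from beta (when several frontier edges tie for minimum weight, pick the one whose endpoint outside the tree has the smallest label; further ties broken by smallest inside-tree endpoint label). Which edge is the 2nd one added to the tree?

epsilon-kappa

Grow the tree from beta using Prim:
Step 1: cheapest edge leaving the tree is beta epsilon (1); add epsilon.
Step 2: cheapest edge leaving the tree is epsilon kappa (2); add kappa.
Step 3: cheapest edge leaving the tree is iota kappa (2); add iota.
Step 4: cheapest edge leaving the tree is iota theta (2); add theta.
Step 5: cheapest edge leaving the tree is beta delta (3); add delta.
The 2nd edge added is epsilon kappa.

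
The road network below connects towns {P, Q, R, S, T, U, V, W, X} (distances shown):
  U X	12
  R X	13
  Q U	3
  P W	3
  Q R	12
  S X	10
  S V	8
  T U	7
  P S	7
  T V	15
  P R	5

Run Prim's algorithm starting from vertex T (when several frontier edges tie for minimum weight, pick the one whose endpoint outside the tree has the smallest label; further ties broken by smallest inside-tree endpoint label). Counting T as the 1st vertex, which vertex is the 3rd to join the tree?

Prim's algorithm from T:
Step 1: cheapest edge leaving the tree is T U (7); add U.
Step 2: cheapest edge leaving the tree is Q U (3); add Q.
Step 3: cheapest edge leaving the tree is Q R (12); add R.
Step 4: cheapest edge leaving the tree is P R (5); add P.
Step 5: cheapest edge leaving the tree is P W (3); add W.
Step 6: cheapest edge leaving the tree is P S (7); add S.
Step 7: cheapest edge leaving the tree is S V (8); add V.
Step 8: cheapest edge leaving the tree is S X (10); add X.
Vertex order: T, U, Q, R, P, W, S, V, X. The 3rd vertex is Q.

Q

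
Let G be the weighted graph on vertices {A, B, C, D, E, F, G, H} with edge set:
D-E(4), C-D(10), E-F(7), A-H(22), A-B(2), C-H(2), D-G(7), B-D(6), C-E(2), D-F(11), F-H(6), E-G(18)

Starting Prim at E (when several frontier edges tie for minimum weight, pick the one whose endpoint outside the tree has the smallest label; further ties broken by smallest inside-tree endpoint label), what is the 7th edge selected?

Prim, starting at E.
Step 1: frontier [C-E 2, D-E 4, E-F 7, E-G 18] → take C-E (2); add C.
Step 2: frontier [C-H 2, C-D 10, D-E 4, E-F 7, E-G 18] → take C-H (2); add H.
Step 3: frontier [C-D 10, D-E 4, E-F 7, E-G 18, F-H 6, A-H 22] → take D-E (4); add D.
Step 4: frontier [B-D 6, D-G 7, D-F 11, E-F 7, E-G 18, F-H 6, A-H 22] → take B-D (6); add B.
Step 5: frontier [A-B 2, D-G 7, D-F 11, E-F 7, E-G 18, F-H 6, A-H 22] → take A-B (2); add A.
Step 6: frontier [D-G 7, D-F 11, E-F 7, E-G 18, F-H 6] → take F-H (6); add F.
Step 7: frontier [D-G 7, E-G 18] → take D-G (7); add G.
The 7th edge added is D-G.

D-G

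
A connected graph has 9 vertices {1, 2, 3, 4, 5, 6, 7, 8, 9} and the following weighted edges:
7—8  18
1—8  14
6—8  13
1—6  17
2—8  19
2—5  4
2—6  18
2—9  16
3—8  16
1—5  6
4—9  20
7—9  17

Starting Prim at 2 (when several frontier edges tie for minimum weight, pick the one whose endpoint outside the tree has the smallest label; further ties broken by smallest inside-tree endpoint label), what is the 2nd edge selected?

Prim, starting at 2.
Step 1: frontier [2—5 4, 2—9 16, 2—6 18, 2—8 19] → take 2—5 (4); add 5.
Step 2: frontier [2—9 16, 2—6 18, 2—8 19, 1—5 6] → take 1—5 (6); add 1.
Step 3: frontier [1—8 14, 1—6 17, 2—9 16, 2—6 18, 2—8 19] → take 1—8 (14); add 8.
Step 4: frontier [1—6 17, 2—9 16, 2—6 18, 6—8 13, 3—8 16, 7—8 18] → take 6—8 (13); add 6.
Step 5: frontier [2—9 16, 3—8 16, 7—8 18] → take 3—8 (16); add 3.
Step 6: frontier [2—9 16, 7—8 18] → take 2—9 (16); add 9.
Step 7: frontier [7—8 18, 7—9 17, 4—9 20] → take 7—9 (17); add 7.
Step 8: frontier [4—9 20] → take 4—9 (20); add 4.
The 2nd edge added is 1—5.

1-5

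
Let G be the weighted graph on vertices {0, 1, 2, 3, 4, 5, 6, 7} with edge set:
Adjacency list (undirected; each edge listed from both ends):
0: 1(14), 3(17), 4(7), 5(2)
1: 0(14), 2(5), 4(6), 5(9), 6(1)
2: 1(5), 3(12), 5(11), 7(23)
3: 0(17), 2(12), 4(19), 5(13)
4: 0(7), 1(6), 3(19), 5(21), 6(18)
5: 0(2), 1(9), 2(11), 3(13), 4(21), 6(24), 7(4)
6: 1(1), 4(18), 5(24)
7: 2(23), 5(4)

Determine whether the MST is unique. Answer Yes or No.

Kruskal: consider edges lightest-first.
1-6 (1): add — endpoints in different components.
0-5 (2): add — endpoints in different components.
5-7 (4): add — endpoints in different components.
1-2 (5): add — endpoints in different components.
1-4 (6): add — endpoints in different components.
0-4 (7): add — endpoints in different components.
1-5 (9): skip — 1 and 5 already connected.
2-5 (11): skip — 2 and 5 already connected.
2-3 (12): add — endpoints in different components.
Every non-tree edge has weight strictly greater than the heaviest edge on the tree path between its endpoints, so the MST is unique.

Yes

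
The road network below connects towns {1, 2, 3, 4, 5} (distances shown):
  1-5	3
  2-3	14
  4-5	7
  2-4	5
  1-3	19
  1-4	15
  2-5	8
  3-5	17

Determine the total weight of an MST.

Grow the tree from 5 using Prim:
Step 1: cheapest edge leaving the tree is 1-5 (3); add 1.
Step 2: cheapest edge leaving the tree is 4-5 (7); add 4.
Step 3: cheapest edge leaving the tree is 2-4 (5); add 2.
Step 4: cheapest edge leaving the tree is 2-3 (14); add 3.
MST edges: 1-5, 4-5, 2-4, 2-3; total weight 3+7+5+14 = 29.

29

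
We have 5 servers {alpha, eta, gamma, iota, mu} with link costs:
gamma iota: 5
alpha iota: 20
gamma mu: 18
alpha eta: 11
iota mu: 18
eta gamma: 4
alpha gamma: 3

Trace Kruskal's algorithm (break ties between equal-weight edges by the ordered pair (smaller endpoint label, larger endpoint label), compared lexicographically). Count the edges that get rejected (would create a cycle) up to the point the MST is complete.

Sort edges by weight, then run Kruskal:
alpha gamma (3): add — endpoints in different components.
eta gamma (4): add — endpoints in different components.
gamma iota (5): add — endpoints in different components.
alpha eta (11): skip — alpha and eta already connected.
gamma mu (18): add — endpoints in different components.
Edges rejected before the tree was complete: 1.

1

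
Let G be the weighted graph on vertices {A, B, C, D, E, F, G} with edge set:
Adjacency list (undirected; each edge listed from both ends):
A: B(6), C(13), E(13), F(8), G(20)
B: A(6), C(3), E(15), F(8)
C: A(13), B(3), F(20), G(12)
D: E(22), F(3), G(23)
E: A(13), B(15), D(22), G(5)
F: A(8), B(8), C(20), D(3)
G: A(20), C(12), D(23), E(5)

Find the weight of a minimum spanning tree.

Kruskal's algorithm — process edges by increasing weight (ties by edge label):
B–C (3): add — endpoints in different components.
D–F (3): add — endpoints in different components.
E–G (5): add — endpoints in different components.
A–B (6): add — endpoints in different components.
A–F (8): add — endpoints in different components.
B–F (8): skip — B and F already connected.
C–G (12): add — endpoints in different components.
MST edges: B–C, D–F, E–G, A–B, A–F, C–G; total weight 3+3+5+6+8+12 = 37.

37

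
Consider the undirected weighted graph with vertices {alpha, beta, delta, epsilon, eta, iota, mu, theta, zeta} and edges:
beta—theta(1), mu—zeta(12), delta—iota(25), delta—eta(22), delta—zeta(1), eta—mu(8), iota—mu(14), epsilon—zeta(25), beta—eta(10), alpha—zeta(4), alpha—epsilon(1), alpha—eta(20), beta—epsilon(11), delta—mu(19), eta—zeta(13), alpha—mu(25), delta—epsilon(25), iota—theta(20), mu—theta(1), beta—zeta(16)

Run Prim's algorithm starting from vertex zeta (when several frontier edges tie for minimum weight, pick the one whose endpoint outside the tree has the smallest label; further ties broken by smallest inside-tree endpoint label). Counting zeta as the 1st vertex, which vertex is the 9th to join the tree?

Grow the tree from zeta using Prim:
Step 1: cheapest edge leaving the tree is delta—zeta (1); add delta.
Step 2: cheapest edge leaving the tree is alpha—zeta (4); add alpha.
Step 3: cheapest edge leaving the tree is alpha—epsilon (1); add epsilon.
Step 4: cheapest edge leaving the tree is beta—epsilon (11); add beta.
Step 5: cheapest edge leaving the tree is beta—theta (1); add theta.
Step 6: cheapest edge leaving the tree is mu—theta (1); add mu.
Step 7: cheapest edge leaving the tree is eta—mu (8); add eta.
Step 8: cheapest edge leaving the tree is iota—mu (14); add iota.
Vertex order: zeta, delta, alpha, epsilon, beta, theta, mu, eta, iota. The 9th vertex is iota.

iota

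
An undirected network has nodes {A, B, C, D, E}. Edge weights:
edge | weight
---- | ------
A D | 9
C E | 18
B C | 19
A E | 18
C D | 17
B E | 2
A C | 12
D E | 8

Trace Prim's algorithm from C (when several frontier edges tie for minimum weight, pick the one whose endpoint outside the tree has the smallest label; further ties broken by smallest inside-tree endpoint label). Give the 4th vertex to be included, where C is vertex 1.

E

Prim, starting at C.
Step 1: frontier [A C 12, C D 17, C E 18, B C 19] → take A C (12); add A.
Step 2: frontier [A D 9, A E 18, C D 17, C E 18, B C 19] → take A D (9); add D.
Step 3: frontier [A E 18, C E 18, B C 19, D E 8] → take D E (8); add E.
Step 4: frontier [B C 19, B E 2] → take B E (2); add B.
Vertex order: C, A, D, E, B. The 4th vertex is E.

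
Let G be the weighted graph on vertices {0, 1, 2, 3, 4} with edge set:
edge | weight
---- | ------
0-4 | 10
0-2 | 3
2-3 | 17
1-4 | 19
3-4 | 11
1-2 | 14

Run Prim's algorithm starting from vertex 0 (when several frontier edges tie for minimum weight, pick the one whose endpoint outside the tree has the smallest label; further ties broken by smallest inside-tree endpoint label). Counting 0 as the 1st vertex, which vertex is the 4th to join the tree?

Grow the tree from 0 using Prim:
Step 1: cheapest edge leaving the tree is 0-2 (3); add 2.
Step 2: cheapest edge leaving the tree is 0-4 (10); add 4.
Step 3: cheapest edge leaving the tree is 3-4 (11); add 3.
Step 4: cheapest edge leaving the tree is 1-2 (14); add 1.
Vertex order: 0, 2, 4, 3, 1. The 4th vertex is 3.

3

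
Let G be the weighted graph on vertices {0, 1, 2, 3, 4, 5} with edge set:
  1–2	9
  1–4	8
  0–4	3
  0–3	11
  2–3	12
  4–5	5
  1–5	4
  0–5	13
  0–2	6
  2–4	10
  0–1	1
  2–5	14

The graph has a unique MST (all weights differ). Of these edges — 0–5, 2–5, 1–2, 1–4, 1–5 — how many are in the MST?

Kruskal's algorithm — process edges by increasing weight (ties by edge label):
0–1 (1): add. Components now {0,1} {2} {3} {4} {5}
0–4 (3): add. Components now {0,1,4} {2} {3} {5}
1–5 (4): add. Components now {0,1,4,5} {2} {3}
4–5 (5): skip — 4 and 5 already connected.
0–2 (6): add. Components now {0,1,2,4,5} {3}
1–4 (8): skip — 1 and 4 already connected.
1–2 (9): skip — 1 and 2 already connected.
2–4 (10): skip — 2 and 4 already connected.
0–3 (11): add. Components now {0,1,2,3,4,5}
MST edge set: {0–1, 0–4, 1–5, 0–2, 0–3}.
Of the listed edges, {1–5} are in the MST → 1.

1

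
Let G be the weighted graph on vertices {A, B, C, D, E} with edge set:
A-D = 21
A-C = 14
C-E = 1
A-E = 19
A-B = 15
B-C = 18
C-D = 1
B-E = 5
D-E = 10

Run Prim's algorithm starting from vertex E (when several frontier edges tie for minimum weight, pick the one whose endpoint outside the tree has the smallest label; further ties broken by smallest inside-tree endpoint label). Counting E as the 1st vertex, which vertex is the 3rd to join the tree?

D

Prim's algorithm from E:
Step 1: frontier [C-E 1, B-E 5, D-E 10, A-E 19] → take C-E (1); add C.
Step 2: frontier [C-D 1, A-C 14, B-C 18, B-E 5, D-E 10, A-E 19] → take C-D (1); add D.
Step 3: frontier [A-C 14, B-C 18, A-D 21, B-E 5, A-E 19] → take B-E (5); add B.
Step 4: frontier [A-B 15, A-C 14, A-D 21, A-E 19] → take A-C (14); add A.
Vertex order: E, C, D, B, A. The 3rd vertex is D.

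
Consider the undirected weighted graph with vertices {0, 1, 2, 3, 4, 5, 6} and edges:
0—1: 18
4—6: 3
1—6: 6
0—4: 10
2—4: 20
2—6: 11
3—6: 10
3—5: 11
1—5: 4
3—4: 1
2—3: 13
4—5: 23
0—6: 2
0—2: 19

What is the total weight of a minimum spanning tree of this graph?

Kruskal's algorithm — process edges by increasing weight (ties by edge label):
3—4 (1): add — endpoints in different components.
0—6 (2): add — endpoints in different components.
4—6 (3): add — endpoints in different components.
1—5 (4): add — endpoints in different components.
1—6 (6): add — endpoints in different components.
0—4 (10): skip — 0 and 4 already connected.
3—6 (10): skip — 3 and 6 already connected.
2—6 (11): add — endpoints in different components.
MST edges: 3—4, 0—6, 4—6, 1—5, 1—6, 2—6; total weight 1+2+3+4+6+11 = 27.

27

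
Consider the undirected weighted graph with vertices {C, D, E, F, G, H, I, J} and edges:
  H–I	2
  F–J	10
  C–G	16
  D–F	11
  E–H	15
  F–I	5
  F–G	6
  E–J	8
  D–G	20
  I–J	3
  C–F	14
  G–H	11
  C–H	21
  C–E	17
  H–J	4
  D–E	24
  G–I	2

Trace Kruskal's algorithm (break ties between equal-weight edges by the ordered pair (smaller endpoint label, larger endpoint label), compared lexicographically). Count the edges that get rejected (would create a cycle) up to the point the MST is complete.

4

Kruskal: consider edges lightest-first.
G–I (2): add — endpoints in different components.
H–I (2): add — endpoints in different components.
I–J (3): add — endpoints in different components.
H–J (4): skip — H and J already connected.
F–I (5): add — endpoints in different components.
F–G (6): skip — F and G already connected.
E–J (8): add — endpoints in different components.
F–J (10): skip — F and J already connected.
D–F (11): add — endpoints in different components.
G–H (11): skip — G and H already connected.
C–F (14): add — endpoints in different components.
Edges rejected before the tree was complete: 4.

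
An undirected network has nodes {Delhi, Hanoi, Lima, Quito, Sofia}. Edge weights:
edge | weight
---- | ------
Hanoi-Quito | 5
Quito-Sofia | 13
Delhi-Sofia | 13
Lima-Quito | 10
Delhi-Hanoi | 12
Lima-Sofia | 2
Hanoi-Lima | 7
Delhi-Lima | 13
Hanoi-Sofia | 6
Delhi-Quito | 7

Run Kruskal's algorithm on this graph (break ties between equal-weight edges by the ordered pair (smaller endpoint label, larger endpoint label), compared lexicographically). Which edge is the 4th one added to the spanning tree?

Delhi-Quito

Kruskal's algorithm — process edges by increasing weight (ties by edge label):
Lima-Sofia (2): add. Components now {Lima,Sofia} {Hanoi} {Delhi} {Quito}
Hanoi-Quito (5): add. Components now {Lima,Sofia} {Hanoi,Quito} {Delhi}
Hanoi-Sofia (6): add. Components now {Hanoi,Lima,Quito,Sofia} {Delhi}
Delhi-Quito (7): add. Components now {Delhi,Hanoi,Lima,Quito,Sofia}
The 4th edge added is Delhi-Quito.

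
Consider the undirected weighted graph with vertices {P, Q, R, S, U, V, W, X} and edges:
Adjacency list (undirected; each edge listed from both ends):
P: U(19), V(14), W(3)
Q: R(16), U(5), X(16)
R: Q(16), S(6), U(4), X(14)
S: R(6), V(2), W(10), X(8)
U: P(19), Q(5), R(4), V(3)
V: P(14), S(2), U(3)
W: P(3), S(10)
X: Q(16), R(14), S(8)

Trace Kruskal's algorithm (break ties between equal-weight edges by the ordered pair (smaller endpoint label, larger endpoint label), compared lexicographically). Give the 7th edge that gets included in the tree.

S-W

Kruskal: consider edges lightest-first.
S–V (2): add — endpoints in different components.
P–W (3): add — endpoints in different components.
U–V (3): add — endpoints in different components.
R–U (4): add — endpoints in different components.
Q–U (5): add — endpoints in different components.
R–S (6): skip — R and S already connected.
S–X (8): add — endpoints in different components.
S–W (10): add — endpoints in different components.
The 7th edge added is S–W.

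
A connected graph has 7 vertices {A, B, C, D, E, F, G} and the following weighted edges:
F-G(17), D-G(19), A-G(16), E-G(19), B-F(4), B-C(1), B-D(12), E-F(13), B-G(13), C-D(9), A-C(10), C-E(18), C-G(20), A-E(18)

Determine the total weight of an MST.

Prim's algorithm from A:
Step 1: cheapest edge leaving the tree is A-C (10); add C.
Step 2: cheapest edge leaving the tree is B-C (1); add B.
Step 3: cheapest edge leaving the tree is B-F (4); add F.
Step 4: cheapest edge leaving the tree is C-D (9); add D.
Step 5: cheapest edge leaving the tree is E-F (13); add E.
Step 6: cheapest edge leaving the tree is B-G (13); add G.
MST edges: A-C, B-C, B-F, C-D, E-F, B-G; total weight 10+1+4+9+13+13 = 50.

50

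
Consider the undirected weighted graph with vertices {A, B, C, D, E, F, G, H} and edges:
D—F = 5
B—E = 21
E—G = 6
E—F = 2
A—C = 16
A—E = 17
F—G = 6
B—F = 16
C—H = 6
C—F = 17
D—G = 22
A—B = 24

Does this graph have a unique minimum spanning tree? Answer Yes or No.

No

Kruskal's algorithm — process edges by increasing weight (ties by edge label):
E—F (2): add — endpoints in different components.
D—F (5): add — endpoints in different components.
C—H (6): add — endpoints in different components.
E—G (6): add — endpoints in different components.
F—G (6): skip — F and G already connected.
A—C (16): add — endpoints in different components.
B—F (16): add — endpoints in different components.
A—E (17): add — endpoints in different components.
Non-tree edge C—F has weight 17, equal to the heaviest edge on its tree cycle — swapping gives another MST of the same weight. Not unique.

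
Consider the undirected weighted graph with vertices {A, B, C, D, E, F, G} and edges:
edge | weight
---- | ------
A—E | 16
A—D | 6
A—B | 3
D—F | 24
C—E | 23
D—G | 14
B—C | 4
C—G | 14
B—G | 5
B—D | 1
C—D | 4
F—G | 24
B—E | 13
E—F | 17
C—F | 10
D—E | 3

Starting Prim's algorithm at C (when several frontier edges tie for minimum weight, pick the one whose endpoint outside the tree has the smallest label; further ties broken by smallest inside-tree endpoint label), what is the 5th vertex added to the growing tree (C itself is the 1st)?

Grow the tree from C using Prim:
Step 1: cheapest edge leaving the tree is B—C (4); add B.
Step 2: cheapest edge leaving the tree is B—D (1); add D.
Step 3: cheapest edge leaving the tree is A—B (3); add A.
Step 4: cheapest edge leaving the tree is D—E (3); add E.
Step 5: cheapest edge leaving the tree is B—G (5); add G.
Step 6: cheapest edge leaving the tree is C—F (10); add F.
Vertex order: C, B, D, A, E, G, F. The 5th vertex is E.

E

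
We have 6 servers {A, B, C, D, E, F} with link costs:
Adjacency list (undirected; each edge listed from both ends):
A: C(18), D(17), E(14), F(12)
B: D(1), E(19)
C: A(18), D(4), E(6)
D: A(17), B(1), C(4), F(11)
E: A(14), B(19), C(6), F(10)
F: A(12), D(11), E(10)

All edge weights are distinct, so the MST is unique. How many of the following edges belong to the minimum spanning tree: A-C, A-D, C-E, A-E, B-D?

2

Kruskal: consider edges lightest-first.
B-D (1): add. Components now {A} {B,D} {C} {E} {F}
C-D (4): add. Components now {A} {B,C,D} {E} {F}
C-E (6): add. Components now {A} {B,C,D,E} {F}
E-F (10): add. Components now {A} {B,C,D,E,F}
D-F (11): skip — D and F already connected.
A-F (12): add. Components now {A,B,C,D,E,F}
MST edge set: {B-D, C-D, C-E, E-F, A-F}.
Of the listed edges, {C-E, B-D} are in the MST → 2.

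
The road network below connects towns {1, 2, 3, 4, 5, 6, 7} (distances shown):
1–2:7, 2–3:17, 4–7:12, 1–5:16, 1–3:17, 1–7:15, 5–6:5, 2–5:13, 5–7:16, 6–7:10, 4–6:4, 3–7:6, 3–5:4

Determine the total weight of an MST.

39

Grow the tree from 4 using Prim:
Step 1: cheapest edge leaving the tree is 4–6 (4); add 6.
Step 2: cheapest edge leaving the tree is 5–6 (5); add 5.
Step 3: cheapest edge leaving the tree is 3–5 (4); add 3.
Step 4: cheapest edge leaving the tree is 3–7 (6); add 7.
Step 5: cheapest edge leaving the tree is 2–5 (13); add 2.
Step 6: cheapest edge leaving the tree is 1–2 (7); add 1.
MST edges: 4–6, 5–6, 3–5, 3–7, 2–5, 1–2; total weight 4+5+4+6+13+7 = 39.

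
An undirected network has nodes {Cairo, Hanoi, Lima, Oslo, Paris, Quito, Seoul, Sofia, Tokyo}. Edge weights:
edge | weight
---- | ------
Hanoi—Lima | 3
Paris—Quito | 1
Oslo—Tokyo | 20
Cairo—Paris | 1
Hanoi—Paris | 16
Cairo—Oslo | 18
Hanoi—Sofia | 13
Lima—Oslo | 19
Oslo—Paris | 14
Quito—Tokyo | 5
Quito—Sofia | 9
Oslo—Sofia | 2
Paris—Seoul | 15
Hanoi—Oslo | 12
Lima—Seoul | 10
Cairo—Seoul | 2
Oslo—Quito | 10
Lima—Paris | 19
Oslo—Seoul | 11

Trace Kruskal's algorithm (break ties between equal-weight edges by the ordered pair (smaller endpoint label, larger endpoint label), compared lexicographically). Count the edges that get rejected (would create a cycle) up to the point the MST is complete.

0

Sort edges by weight, then run Kruskal:
Cairo—Paris (1): add — endpoints in different components.
Paris—Quito (1): add — endpoints in different components.
Cairo—Seoul (2): add — endpoints in different components.
Oslo—Sofia (2): add — endpoints in different components.
Hanoi—Lima (3): add — endpoints in different components.
Quito—Tokyo (5): add — endpoints in different components.
Quito—Sofia (9): add — endpoints in different components.
Lima—Seoul (10): add — endpoints in different components.
Edges rejected before the tree was complete: 0.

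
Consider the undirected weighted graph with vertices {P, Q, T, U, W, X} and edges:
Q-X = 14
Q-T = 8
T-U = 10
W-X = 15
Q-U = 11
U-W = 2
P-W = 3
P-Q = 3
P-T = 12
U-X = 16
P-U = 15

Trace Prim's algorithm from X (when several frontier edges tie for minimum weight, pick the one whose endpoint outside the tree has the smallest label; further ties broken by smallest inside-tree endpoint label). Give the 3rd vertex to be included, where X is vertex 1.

P

Grow the tree from X using Prim:
Step 1: cheapest edge leaving the tree is Q-X (14); add Q.
Step 2: cheapest edge leaving the tree is P-Q (3); add P.
Step 3: cheapest edge leaving the tree is P-W (3); add W.
Step 4: cheapest edge leaving the tree is U-W (2); add U.
Step 5: cheapest edge leaving the tree is Q-T (8); add T.
Vertex order: X, Q, P, W, U, T. The 3rd vertex is P.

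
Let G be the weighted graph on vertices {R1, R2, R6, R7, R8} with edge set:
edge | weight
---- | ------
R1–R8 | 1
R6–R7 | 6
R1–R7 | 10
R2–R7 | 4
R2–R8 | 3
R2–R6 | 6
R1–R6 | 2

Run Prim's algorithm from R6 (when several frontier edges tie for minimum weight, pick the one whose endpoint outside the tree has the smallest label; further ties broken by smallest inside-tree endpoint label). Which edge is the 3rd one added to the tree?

Prim, starting at R6.
Step 1: cheapest edge leaving the tree is R1–R6 (2); add R1.
Step 2: cheapest edge leaving the tree is R1–R8 (1); add R8.
Step 3: cheapest edge leaving the tree is R2–R8 (3); add R2.
Step 4: cheapest edge leaving the tree is R2–R7 (4); add R7.
The 3rd edge added is R2–R8.

R2-R8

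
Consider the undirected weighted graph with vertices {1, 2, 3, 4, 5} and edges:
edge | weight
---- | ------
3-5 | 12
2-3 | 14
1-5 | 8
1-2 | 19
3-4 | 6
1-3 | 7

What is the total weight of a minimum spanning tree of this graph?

Kruskal's algorithm — process edges by increasing weight (ties by edge label):
3-4 (6): add. Components now {1} {2} {3,4} {5}
1-3 (7): add. Components now {1,3,4} {2} {5}
1-5 (8): add. Components now {1,3,4,5} {2}
3-5 (12): skip — 3 and 5 already connected.
2-3 (14): add. Components now {1,2,3,4,5}
MST edges: 3-4, 1-3, 1-5, 2-3; total weight 6+7+8+14 = 35.

35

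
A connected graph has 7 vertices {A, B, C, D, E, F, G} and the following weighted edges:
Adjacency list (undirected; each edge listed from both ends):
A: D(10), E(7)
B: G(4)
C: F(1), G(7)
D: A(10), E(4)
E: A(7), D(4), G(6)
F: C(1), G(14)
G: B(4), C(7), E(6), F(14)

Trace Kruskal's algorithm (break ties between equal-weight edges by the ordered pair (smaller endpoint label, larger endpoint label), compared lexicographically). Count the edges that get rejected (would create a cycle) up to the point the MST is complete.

0

Kruskal's algorithm — process edges by increasing weight (ties by edge label):
C—F (1): add. Components now {A} {B} {C,F} {D} {E} {G}
B—G (4): add. Components now {A} {B,G} {C,F} {D} {E}
D—E (4): add. Components now {A} {B,G} {C,F} {D,E}
E—G (6): add. Components now {A} {B,D,E,G} {C,F}
A—E (7): add. Components now {A,B,D,E,G} {C,F}
C—G (7): add. Components now {A,B,C,D,E,F,G}
Edges rejected before the tree was complete: 0.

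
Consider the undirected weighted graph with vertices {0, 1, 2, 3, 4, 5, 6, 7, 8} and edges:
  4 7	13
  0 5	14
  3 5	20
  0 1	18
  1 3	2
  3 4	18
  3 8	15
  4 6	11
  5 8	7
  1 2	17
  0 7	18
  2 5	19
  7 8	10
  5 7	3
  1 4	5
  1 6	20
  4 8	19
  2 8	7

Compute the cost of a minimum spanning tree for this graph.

Kruskal's algorithm — process edges by increasing weight (ties by edge label):
1 3 (2): add — endpoints in different components.
5 7 (3): add — endpoints in different components.
1 4 (5): add — endpoints in different components.
2 8 (7): add — endpoints in different components.
5 8 (7): add — endpoints in different components.
7 8 (10): skip — 7 and 8 already connected.
4 6 (11): add — endpoints in different components.
4 7 (13): add — endpoints in different components.
0 5 (14): add — endpoints in different components.
MST edges: 1 3, 5 7, 1 4, 2 8, 5 8, 4 6, 4 7, 0 5; total weight 2+3+5+7+7+11+13+14 = 62.

62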